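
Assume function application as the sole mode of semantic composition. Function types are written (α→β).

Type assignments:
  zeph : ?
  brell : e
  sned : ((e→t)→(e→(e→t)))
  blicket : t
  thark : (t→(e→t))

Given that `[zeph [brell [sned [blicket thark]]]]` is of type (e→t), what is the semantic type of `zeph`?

[zeph [brell [sned [blicket thark]]]] must have type (e→t). The sister [brell [sned [blicket thark]]] has type (e→t); that is not a function onto (e→t), so zeph must be the functor, of type ((e→t)→(e→t)).

((e→t)→(e→t))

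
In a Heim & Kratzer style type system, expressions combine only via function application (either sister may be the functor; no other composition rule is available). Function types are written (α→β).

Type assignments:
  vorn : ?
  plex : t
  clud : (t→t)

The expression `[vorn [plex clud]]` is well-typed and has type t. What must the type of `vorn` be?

At [vorn [plex clud]] (required: t): [plex clud] is t, which is not a function with range t; hence vorn is the functor — type (t→t).

(t→t)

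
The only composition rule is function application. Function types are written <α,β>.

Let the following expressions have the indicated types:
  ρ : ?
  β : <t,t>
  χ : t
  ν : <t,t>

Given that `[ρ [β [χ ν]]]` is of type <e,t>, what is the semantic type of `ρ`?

[ρ [β [χ ν]]] must have type <e,t>. The sister [β [χ ν]] has type t; that is not a function onto <e,t>, so ρ must be the functor, of type <t,<e,t>>.

<t,<e,t>>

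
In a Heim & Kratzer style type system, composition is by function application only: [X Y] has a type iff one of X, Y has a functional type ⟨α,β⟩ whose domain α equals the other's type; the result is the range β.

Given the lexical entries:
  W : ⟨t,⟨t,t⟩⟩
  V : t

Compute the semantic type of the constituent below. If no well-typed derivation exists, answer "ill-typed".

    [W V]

⟨t,t⟩

[W V]: W is ⟨t,⟨t,t⟩⟩, V is t; result ⟨t,t⟩.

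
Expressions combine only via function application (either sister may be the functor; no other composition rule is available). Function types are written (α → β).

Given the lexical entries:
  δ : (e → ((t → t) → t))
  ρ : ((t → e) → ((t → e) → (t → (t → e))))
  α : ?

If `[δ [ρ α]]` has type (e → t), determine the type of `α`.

[δ [ρ α]] must have type (e → t). The sister δ has type (e → ((t → t) → t)); that is not a function onto (e → t), so [ρ α] must be the functor, of type ((e → ((t → t) → t)) → (e → t)).
[ρ α] must have type ((e → ((t → t) → t)) → (e → t)). The sister ρ has type ((t → e) → ((t → e) → (t → (t → e)))); that is not a function onto ((e → ((t → t) → t)) → (e → t)), so α must be the functor, of type (((t → e) → ((t → e) → (t → (t → e)))) → ((e → ((t → t) → t)) → (e → t))).

(((t → e) → ((t → e) → (t → (t → e)))) → ((e → ((t → t) → t)) → (e → t)))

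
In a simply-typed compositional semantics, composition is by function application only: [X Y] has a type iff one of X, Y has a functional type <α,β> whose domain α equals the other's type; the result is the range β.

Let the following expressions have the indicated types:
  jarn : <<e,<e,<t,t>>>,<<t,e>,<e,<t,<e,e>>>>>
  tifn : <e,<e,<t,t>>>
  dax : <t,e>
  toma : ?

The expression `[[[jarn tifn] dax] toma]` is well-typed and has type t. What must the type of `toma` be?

[[[jarn tifn] dax] toma] must have type t. The sister [[jarn tifn] dax] has type <e,<t,<e,e>>>; that is not a function onto t, so toma must be the functor, of type <<e,<t,<e,e>>>,t>.

<<e,<t,<e,e>>>,t>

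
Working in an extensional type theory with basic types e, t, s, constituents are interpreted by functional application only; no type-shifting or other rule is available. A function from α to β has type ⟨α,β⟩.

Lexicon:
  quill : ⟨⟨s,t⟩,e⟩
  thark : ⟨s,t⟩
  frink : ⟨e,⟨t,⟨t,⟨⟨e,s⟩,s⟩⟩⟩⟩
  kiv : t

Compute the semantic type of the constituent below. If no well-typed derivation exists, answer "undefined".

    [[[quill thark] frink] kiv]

[quill thark]: ⟨⟨s,t⟩,e⟩ applied to ⟨s,t⟩ yields e.
[[quill thark] frink]: ⟨e,⟨t,⟨t,⟨⟨e,s⟩,s⟩⟩⟩⟩ applied to e yields ⟨t,⟨t,⟨⟨e,s⟩,s⟩⟩⟩.
[[[quill thark] frink] kiv]: ⟨t,⟨t,⟨⟨e,s⟩,s⟩⟩⟩ applied to t yields ⟨t,⟨⟨e,s⟩,s⟩⟩.

⟨t,⟨⟨e,s⟩,s⟩⟩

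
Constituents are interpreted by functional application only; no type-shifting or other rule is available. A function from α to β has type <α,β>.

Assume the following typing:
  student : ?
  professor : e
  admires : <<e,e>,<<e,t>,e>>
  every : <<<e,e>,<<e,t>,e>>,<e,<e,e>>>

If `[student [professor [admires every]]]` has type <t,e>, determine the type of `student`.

<<e,e>,<t,e>>

At [student [professor [admires every]]] (required: <t,e>): [professor [admires every]] is <e,e>, which is not a function with range <t,e>; hence student is the functor — type <<e,e>,<t,e>>.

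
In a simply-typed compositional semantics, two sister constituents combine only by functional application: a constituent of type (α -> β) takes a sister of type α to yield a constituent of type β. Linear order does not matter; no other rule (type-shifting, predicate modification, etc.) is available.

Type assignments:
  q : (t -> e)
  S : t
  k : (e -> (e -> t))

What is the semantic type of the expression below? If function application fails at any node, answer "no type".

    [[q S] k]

At [q S], q : (t -> e) takes S : t, giving e.
At [[q S] k], k : (e -> (e -> t)) takes [q S] : e, giving (e -> t).

(e -> t)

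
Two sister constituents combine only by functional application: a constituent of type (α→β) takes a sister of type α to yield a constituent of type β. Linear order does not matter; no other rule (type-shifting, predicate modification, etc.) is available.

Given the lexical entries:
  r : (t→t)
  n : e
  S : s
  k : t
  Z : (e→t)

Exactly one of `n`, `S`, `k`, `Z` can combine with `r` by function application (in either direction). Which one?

n : e — no; r wants t, and n wants nothing (atomic).
S : s — no; r wants t, and S wants nothing (atomic).
k — combines: r : (t→t) takes k : t as argument, giving t.
Z : (e→t) — no; r wants t, and Z wants e.

k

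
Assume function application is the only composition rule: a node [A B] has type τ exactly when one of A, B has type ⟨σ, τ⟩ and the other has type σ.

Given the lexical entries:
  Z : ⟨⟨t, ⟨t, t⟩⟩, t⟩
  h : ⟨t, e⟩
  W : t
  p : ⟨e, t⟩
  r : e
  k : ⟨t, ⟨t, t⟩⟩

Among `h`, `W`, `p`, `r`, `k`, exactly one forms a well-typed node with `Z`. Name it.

h : ⟨t, e⟩ — no; Z wants ⟨t, ⟨t, t⟩⟩, and h wants t.
W : t — no; Z wants ⟨t, ⟨t, t⟩⟩, and W wants nothing (atomic).
p : ⟨e, t⟩ — no; Z wants ⟨t, ⟨t, t⟩⟩, and p wants e.
r : e — no; Z wants ⟨t, ⟨t, t⟩⟩, and r wants nothing (atomic).
k — combines: Z : ⟨⟨t, ⟨t, t⟩⟩, t⟩ takes k : ⟨t, ⟨t, t⟩⟩ as argument, giving t.

k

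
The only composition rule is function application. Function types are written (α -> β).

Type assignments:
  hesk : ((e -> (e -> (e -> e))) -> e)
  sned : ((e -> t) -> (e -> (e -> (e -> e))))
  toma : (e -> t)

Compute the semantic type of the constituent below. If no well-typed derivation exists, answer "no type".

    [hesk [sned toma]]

e

[sned toma]: sned is ((e -> t) -> (e -> (e -> (e -> e)))), toma is (e -> t); result (e -> (e -> (e -> e))).
[hesk [sned toma]]: hesk is ((e -> (e -> (e -> e))) -> e), [sned toma] is (e -> (e -> (e -> e))); result e.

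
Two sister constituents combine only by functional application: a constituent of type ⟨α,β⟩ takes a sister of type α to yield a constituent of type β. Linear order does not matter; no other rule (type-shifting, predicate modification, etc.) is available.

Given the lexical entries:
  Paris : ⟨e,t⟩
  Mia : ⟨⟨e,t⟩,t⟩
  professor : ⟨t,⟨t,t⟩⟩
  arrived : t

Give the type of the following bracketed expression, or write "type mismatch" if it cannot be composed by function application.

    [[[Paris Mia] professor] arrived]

At [Paris Mia], Mia : ⟨⟨e,t⟩,t⟩ takes Paris : ⟨e,t⟩, giving t.
At [[Paris Mia] professor], professor : ⟨t,⟨t,t⟩⟩ takes [Paris Mia] : t, giving ⟨t,t⟩.
At [[[Paris Mia] professor] arrived], [[Paris Mia] professor] : ⟨t,t⟩ takes arrived : t, giving t.

t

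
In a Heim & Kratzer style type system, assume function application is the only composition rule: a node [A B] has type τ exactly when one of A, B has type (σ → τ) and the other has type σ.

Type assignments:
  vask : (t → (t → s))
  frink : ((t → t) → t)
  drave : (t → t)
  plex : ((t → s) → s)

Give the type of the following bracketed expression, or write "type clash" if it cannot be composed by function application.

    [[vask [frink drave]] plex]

[frink drave] — frink of type ((t → t) → t) combines with drave of type (t → t): type t.
[vask [frink drave]] — vask of type (t → (t → s)) combines with [frink drave] of type t: type (t → s).
[[vask [frink drave]] plex] — plex of type ((t → s) → s) combines with [vask [frink drave]] of type (t → s): type s.

s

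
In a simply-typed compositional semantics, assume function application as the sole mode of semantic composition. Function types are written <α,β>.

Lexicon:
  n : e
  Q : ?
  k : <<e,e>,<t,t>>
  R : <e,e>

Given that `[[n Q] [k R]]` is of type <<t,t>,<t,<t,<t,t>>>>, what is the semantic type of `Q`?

<e,<<t,t>,<<t,t>,<t,<t,<t,t>>>>>>

At [[n Q] [k R]] (required: <<t,t>,<t,<t,<t,t>>>>): [k R] is <t,t>, which is not a function with range <<t,t>,<t,<t,<t,t>>>>; hence [n Q] is the functor — type <<t,t>,<<t,t>,<t,<t,<t,t>>>>>.
At [n Q] (required: <<t,t>,<<t,t>,<t,<t,<t,t>>>>>): n is e, which is not a function with range <<t,t>,<<t,t>,<t,<t,<t,t>>>>>; hence Q is the functor — type <e,<<t,t>,<<t,t>,<t,<t,<t,t>>>>>>.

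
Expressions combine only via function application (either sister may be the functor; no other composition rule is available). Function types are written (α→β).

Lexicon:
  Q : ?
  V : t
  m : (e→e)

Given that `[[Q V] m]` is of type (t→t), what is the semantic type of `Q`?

At [[Q V] m] (required: (t→t)): m is (e→e), which is not a function with range (t→t); hence [Q V] is the functor — type ((e→e)→(t→t)).
At [Q V] (required: ((e→e)→(t→t))): V is t, which is not a function with range ((e→e)→(t→t)); hence Q is the functor — type (t→((e→e)→(t→t))).

(t→((e→e)→(t→t)))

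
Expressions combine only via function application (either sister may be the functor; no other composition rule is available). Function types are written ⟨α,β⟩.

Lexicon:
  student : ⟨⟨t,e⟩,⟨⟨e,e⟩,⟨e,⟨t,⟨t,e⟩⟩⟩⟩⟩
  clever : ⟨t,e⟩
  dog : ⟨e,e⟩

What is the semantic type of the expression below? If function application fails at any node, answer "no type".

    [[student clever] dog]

⟨e,⟨t,⟨t,e⟩⟩⟩

[student clever]: ⟨⟨t,e⟩,⟨⟨e,e⟩,⟨e,⟨t,⟨t,e⟩⟩⟩⟩⟩ applied to ⟨t,e⟩ yields ⟨⟨e,e⟩,⟨e,⟨t,⟨t,e⟩⟩⟩⟩.
[[student clever] dog]: ⟨⟨e,e⟩,⟨e,⟨t,⟨t,e⟩⟩⟩⟩ applied to ⟨e,e⟩ yields ⟨e,⟨t,⟨t,e⟩⟩⟩.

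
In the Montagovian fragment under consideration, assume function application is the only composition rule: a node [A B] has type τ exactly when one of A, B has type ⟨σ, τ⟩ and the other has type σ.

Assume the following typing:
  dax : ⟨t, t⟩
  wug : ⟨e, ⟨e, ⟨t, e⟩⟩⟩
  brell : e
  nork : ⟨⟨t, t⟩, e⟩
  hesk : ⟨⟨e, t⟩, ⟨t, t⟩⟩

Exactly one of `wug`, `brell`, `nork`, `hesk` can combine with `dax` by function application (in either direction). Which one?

wug : ⟨e, ⟨e, ⟨t, e⟩⟩⟩ — no; dax wants t, and wug wants e.
brell : e — no; dax wants t, and brell wants nothing (atomic).
nork — combines: nork : ⟨⟨t, t⟩, e⟩ takes dax : ⟨t, t⟩ as argument, giving e.
hesk : ⟨⟨e, t⟩, ⟨t, t⟩⟩ — no; dax wants t, and hesk wants ⟨e, t⟩.

nork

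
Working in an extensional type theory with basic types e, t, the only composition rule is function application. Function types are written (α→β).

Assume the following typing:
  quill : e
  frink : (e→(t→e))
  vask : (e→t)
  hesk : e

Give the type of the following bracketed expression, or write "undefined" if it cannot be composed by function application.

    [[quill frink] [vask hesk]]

e

[quill frink]: frink is (e→(t→e)), quill is e; result (t→e).
[vask hesk]: vask is (e→t), hesk is e; result t.
[[quill frink] [vask hesk]]: [quill frink] is (t→e), [vask hesk] is t; result e.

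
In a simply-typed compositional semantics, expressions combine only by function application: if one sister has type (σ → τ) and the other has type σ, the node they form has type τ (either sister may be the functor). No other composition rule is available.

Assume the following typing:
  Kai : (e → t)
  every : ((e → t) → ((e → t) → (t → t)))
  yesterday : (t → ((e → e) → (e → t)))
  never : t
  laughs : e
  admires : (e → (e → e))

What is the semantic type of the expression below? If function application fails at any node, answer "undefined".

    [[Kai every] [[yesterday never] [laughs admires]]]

(t → t)

[Kai every]: every is ((e → t) → ((e → t) → (t → t))), Kai is (e → t); result ((e → t) → (t → t)).
[yesterday never]: yesterday is (t → ((e → e) → (e → t))), never is t; result ((e → e) → (e → t)).
[laughs admires]: admires is (e → (e → e)), laughs is e; result (e → e).
[[yesterday never] [laughs admires]]: [yesterday never] is ((e → e) → (e → t)), [laughs admires] is (e → e); result (e → t).
[[Kai every] [[yesterday never] [laughs admires]]]: [Kai every] is ((e → t) → (t → t)), [[yesterday never] [laughs admires]] is (e → t); result (t → t).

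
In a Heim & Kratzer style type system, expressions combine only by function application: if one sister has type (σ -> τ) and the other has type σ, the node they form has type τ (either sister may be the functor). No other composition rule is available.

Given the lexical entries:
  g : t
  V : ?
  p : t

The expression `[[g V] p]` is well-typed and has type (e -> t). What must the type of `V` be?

For [[g V] p] to have type (e -> t) with p of type t, [g V] must be the function: [g V] : (t -> (e -> t)).
For [g V] to have type (t -> (e -> t)) with g of type t, V must be the function: V : (t -> (t -> (e -> t))).

(t -> (t -> (e -> t)))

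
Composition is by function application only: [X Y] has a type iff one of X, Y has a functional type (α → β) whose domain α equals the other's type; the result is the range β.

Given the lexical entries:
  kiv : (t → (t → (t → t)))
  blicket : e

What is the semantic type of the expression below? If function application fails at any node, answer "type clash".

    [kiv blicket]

type clash

[kiv blicket]: (t → (t → (t → t))) and e cannot combine by function application — type clash.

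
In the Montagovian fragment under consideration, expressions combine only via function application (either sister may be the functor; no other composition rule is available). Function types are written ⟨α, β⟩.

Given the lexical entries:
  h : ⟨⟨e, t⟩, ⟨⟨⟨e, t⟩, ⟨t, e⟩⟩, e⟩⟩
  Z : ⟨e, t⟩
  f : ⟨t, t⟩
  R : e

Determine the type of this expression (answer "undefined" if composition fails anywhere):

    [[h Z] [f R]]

[h Z]: functor h : ⟨⟨e, t⟩, ⟨⟨⟨e, t⟩, ⟨t, e⟩⟩, e⟩⟩, argument Z : ⟨e, t⟩; result ⟨⟨⟨e, t⟩, ⟨t, e⟩⟩, e⟩.
[f R]: ⟨t, t⟩ and e cannot combine by function application — type clash.

undefined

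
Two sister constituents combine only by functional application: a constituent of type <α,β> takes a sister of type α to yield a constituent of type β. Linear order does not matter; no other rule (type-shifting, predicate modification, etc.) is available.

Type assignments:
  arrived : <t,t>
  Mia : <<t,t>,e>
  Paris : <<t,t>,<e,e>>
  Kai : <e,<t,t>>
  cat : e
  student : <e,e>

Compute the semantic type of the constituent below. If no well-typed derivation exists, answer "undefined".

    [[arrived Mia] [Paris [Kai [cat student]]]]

[arrived Mia]: <<t,t>,e> applied to <t,t> yields e.
[cat student]: <e,e> applied to e yields e.
[Kai [cat student]]: <e,<t,t>> applied to e yields <t,t>.
[Paris [Kai [cat student]]]: <<t,t>,<e,e>> applied to <t,t> yields <e,e>.
[[arrived Mia] [Paris [Kai [cat student]]]]: <e,e> applied to e yields e.

e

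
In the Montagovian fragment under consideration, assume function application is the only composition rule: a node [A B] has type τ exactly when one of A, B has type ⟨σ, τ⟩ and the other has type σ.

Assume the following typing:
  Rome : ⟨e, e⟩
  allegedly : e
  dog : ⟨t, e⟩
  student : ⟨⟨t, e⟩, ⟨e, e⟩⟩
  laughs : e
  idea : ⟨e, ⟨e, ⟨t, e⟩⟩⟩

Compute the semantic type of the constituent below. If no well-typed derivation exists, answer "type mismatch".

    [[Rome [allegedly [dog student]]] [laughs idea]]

[dog student]: functor student : ⟨⟨t, e⟩, ⟨e, e⟩⟩, argument dog : ⟨t, e⟩; result ⟨e, e⟩.
[allegedly [dog student]]: functor [dog student] : ⟨e, e⟩, argument allegedly : e; result e.
[Rome [allegedly [dog student]]]: functor Rome : ⟨e, e⟩, argument [allegedly [dog student]] : e; result e.
[laughs idea]: functor idea : ⟨e, ⟨e, ⟨t, e⟩⟩⟩, argument laughs : e; result ⟨e, ⟨t, e⟩⟩.
[[Rome [allegedly [dog student]]] [laughs idea]]: functor [laughs idea] : ⟨e, ⟨t, e⟩⟩, argument [Rome [allegedly [dog student]]] : e; result ⟨t, e⟩.

⟨t, e⟩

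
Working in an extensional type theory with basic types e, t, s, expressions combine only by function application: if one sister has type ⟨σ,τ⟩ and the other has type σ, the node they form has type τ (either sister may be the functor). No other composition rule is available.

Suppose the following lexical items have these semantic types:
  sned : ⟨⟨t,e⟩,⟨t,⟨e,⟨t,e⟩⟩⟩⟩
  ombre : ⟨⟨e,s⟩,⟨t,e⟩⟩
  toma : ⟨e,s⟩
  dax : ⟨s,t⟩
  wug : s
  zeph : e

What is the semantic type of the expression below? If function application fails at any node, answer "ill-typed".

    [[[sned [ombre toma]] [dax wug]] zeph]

[ombre toma]: functor ombre : ⟨⟨e,s⟩,⟨t,e⟩⟩, argument toma : ⟨e,s⟩; result ⟨t,e⟩.
[sned [ombre toma]]: functor sned : ⟨⟨t,e⟩,⟨t,⟨e,⟨t,e⟩⟩⟩⟩, argument [ombre toma] : ⟨t,e⟩; result ⟨t,⟨e,⟨t,e⟩⟩⟩.
[dax wug]: functor dax : ⟨s,t⟩, argument wug : s; result t.
[[sned [ombre toma]] [dax wug]]: functor [sned [ombre toma]] : ⟨t,⟨e,⟨t,e⟩⟩⟩, argument [dax wug] : t; result ⟨e,⟨t,e⟩⟩.
[[[sned [ombre toma]] [dax wug]] zeph]: functor [[sned [ombre toma]] [dax wug]] : ⟨e,⟨t,e⟩⟩, argument zeph : e; result ⟨t,e⟩.

⟨t,e⟩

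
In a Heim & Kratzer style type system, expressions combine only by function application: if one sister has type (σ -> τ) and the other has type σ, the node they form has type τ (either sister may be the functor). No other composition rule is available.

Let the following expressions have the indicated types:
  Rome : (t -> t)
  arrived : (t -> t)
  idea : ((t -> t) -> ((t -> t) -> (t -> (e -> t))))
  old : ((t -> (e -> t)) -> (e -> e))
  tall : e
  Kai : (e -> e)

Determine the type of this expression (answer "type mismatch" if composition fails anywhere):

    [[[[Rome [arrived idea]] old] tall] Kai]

e

[arrived idea] — idea of type ((t -> t) -> ((t -> t) -> (t -> (e -> t)))) combines with arrived of type (t -> t): type ((t -> t) -> (t -> (e -> t))).
[Rome [arrived idea]] — [arrived idea] of type ((t -> t) -> (t -> (e -> t))) combines with Rome of type (t -> t): type (t -> (e -> t)).
[[Rome [arrived idea]] old] — old of type ((t -> (e -> t)) -> (e -> e)) combines with [Rome [arrived idea]] of type (t -> (e -> t)): type (e -> e).
[[[Rome [arrived idea]] old] tall] — [[Rome [arrived idea]] old] of type (e -> e) combines with tall of type e: type e.
[[[[Rome [arrived idea]] old] tall] Kai] — Kai of type (e -> e) combines with [[[Rome [arrived idea]] old] tall] of type e: type e.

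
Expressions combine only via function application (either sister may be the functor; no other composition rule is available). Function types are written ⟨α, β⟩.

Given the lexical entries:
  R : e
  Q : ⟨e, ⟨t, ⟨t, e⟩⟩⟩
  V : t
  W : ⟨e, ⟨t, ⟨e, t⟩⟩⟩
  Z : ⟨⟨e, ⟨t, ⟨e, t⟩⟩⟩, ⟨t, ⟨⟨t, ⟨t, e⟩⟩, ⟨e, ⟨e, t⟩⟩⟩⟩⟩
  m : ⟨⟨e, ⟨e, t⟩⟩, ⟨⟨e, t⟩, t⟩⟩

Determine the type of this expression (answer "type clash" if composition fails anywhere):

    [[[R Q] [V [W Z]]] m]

[R Q]: functor Q : ⟨e, ⟨t, ⟨t, e⟩⟩⟩, argument R : e; result ⟨t, ⟨t, e⟩⟩.
[W Z]: functor Z : ⟨⟨e, ⟨t, ⟨e, t⟩⟩⟩, ⟨t, ⟨⟨t, ⟨t, e⟩⟩, ⟨e, ⟨e, t⟩⟩⟩⟩⟩, argument W : ⟨e, ⟨t, ⟨e, t⟩⟩⟩; result ⟨t, ⟨⟨t, ⟨t, e⟩⟩, ⟨e, ⟨e, t⟩⟩⟩⟩.
[V [W Z]]: functor [W Z] : ⟨t, ⟨⟨t, ⟨t, e⟩⟩, ⟨e, ⟨e, t⟩⟩⟩⟩, argument V : t; result ⟨⟨t, ⟨t, e⟩⟩, ⟨e, ⟨e, t⟩⟩⟩.
[[R Q] [V [W Z]]]: functor [V [W Z]] : ⟨⟨t, ⟨t, e⟩⟩, ⟨e, ⟨e, t⟩⟩⟩, argument [R Q] : ⟨t, ⟨t, e⟩⟩; result ⟨e, ⟨e, t⟩⟩.
[[[R Q] [V [W Z]]] m]: functor m : ⟨⟨e, ⟨e, t⟩⟩, ⟨⟨e, t⟩, t⟩⟩, argument [[R Q] [V [W Z]]] : ⟨e, ⟨e, t⟩⟩; result ⟨⟨e, t⟩, t⟩.

⟨⟨e, t⟩, t⟩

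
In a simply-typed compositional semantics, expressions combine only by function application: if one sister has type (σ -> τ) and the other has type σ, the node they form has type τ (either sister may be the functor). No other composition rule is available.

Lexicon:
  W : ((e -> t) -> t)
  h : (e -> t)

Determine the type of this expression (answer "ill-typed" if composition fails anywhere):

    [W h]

[W h] — W of type ((e -> t) -> t) combines with h of type (e -> t): type t.

t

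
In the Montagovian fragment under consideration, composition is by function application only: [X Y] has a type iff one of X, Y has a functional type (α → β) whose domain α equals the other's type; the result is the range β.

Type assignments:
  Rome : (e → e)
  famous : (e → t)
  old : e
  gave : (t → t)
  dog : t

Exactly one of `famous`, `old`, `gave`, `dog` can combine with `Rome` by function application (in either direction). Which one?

famous : (e → t) — no; Rome wants e, and famous wants e.
old — combines: Rome : (e → e) takes old : e as argument, giving e.
gave : (t → t) — no; Rome wants e, and gave wants t.
dog : t — no; Rome wants e, and dog wants nothing (atomic).

old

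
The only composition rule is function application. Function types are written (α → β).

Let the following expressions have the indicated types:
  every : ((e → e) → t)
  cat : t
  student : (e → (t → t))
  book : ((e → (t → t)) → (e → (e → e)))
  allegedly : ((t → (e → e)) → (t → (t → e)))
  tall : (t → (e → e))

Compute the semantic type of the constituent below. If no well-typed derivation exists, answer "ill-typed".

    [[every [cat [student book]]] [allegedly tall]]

ill-typed

[student book] — book of type ((e → (t → t)) → (e → (e → e))) combines with student of type (e → (t → t)): type (e → (e → e)).
[cat [student book]]: t and (e → (e → e)) cannot combine by function application — type clash.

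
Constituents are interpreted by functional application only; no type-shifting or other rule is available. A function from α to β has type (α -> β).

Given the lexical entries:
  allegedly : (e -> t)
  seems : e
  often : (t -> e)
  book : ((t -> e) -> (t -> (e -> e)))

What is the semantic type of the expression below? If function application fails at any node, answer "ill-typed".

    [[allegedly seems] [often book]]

(e -> e)

[allegedly seems] — allegedly of type (e -> t) combines with seems of type e: type t.
[often book] — book of type ((t -> e) -> (t -> (e -> e))) combines with often of type (t -> e): type (t -> (e -> e)).
[[allegedly seems] [often book]] — [often book] of type (t -> (e -> e)) combines with [allegedly seems] of type t: type (e -> e).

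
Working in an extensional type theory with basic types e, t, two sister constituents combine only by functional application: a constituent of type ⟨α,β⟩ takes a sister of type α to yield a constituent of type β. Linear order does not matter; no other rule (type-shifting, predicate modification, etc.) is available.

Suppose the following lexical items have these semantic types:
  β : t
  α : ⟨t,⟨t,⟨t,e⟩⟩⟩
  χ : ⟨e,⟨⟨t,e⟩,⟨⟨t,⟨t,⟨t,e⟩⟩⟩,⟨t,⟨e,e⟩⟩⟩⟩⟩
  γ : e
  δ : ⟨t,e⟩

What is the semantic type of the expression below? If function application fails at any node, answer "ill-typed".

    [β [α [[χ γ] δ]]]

⟨e,e⟩

At [χ γ], χ : ⟨e,⟨⟨t,e⟩,⟨⟨t,⟨t,⟨t,e⟩⟩⟩,⟨t,⟨e,e⟩⟩⟩⟩⟩ takes γ : e, giving ⟨⟨t,e⟩,⟨⟨t,⟨t,⟨t,e⟩⟩⟩,⟨t,⟨e,e⟩⟩⟩⟩.
At [[χ γ] δ], [χ γ] : ⟨⟨t,e⟩,⟨⟨t,⟨t,⟨t,e⟩⟩⟩,⟨t,⟨e,e⟩⟩⟩⟩ takes δ : ⟨t,e⟩, giving ⟨⟨t,⟨t,⟨t,e⟩⟩⟩,⟨t,⟨e,e⟩⟩⟩.
At [α [[χ γ] δ]], [[χ γ] δ] : ⟨⟨t,⟨t,⟨t,e⟩⟩⟩,⟨t,⟨e,e⟩⟩⟩ takes α : ⟨t,⟨t,⟨t,e⟩⟩⟩, giving ⟨t,⟨e,e⟩⟩.
At [β [α [[χ γ] δ]]], [α [[χ γ] δ]] : ⟨t,⟨e,e⟩⟩ takes β : t, giving ⟨e,e⟩.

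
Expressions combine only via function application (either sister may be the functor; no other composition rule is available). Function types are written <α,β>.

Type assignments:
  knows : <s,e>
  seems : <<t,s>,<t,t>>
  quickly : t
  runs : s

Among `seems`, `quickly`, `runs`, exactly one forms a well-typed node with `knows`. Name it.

runs

seems : <<t,s>,<t,t>> — no; knows wants s, and seems wants <t,s>.
quickly : t — no; knows wants s, and quickly wants nothing (atomic).
runs — combines: knows : <s,e> takes runs : s as argument, giving e.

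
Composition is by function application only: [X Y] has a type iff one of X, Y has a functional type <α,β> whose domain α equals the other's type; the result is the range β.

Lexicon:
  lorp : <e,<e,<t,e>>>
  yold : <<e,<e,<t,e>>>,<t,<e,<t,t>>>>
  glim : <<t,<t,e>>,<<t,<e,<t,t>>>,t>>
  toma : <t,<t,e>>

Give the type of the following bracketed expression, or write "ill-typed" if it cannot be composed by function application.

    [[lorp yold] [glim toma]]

t

[lorp yold]: functor yold : <<e,<e,<t,e>>>,<t,<e,<t,t>>>>, argument lorp : <e,<e,<t,e>>>; result <t,<e,<t,t>>>.
[glim toma]: functor glim : <<t,<t,e>>,<<t,<e,<t,t>>>,t>>, argument toma : <t,<t,e>>; result <<t,<e,<t,t>>>,t>.
[[lorp yold] [glim toma]]: functor [glim toma] : <<t,<e,<t,t>>>,t>, argument [lorp yold] : <t,<e,<t,t>>>; result t.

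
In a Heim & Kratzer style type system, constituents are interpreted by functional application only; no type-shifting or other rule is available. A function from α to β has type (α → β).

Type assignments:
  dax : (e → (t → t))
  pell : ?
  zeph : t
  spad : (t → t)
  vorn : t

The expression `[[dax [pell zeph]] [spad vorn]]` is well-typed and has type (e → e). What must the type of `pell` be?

At [[dax [pell zeph]] [spad vorn]] (required: (e → e)): [spad vorn] is t, which is not a function with range (e → e); hence [dax [pell zeph]] is the functor — type (t → (e → e)).
At [dax [pell zeph]] (required: (t → (e → e))): dax is (e → (t → t)), which is not a function with range (t → (e → e)); hence [pell zeph] is the functor — type ((e → (t → t)) → (t → (e → e))).
At [pell zeph] (required: ((e → (t → t)) → (t → (e → e)))): zeph is t, which is not a function with range ((e → (t → t)) → (t → (e → e))); hence pell is the functor — type (t → ((e → (t → t)) → (t → (e → e)))).

(t → ((e → (t → t)) → (t → (e → e))))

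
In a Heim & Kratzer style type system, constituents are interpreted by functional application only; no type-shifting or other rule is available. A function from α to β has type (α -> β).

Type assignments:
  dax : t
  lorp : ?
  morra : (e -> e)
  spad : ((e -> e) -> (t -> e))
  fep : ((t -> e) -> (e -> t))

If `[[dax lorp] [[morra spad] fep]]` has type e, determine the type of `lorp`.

(t -> ((e -> t) -> e))

[[dax lorp] [[morra spad] fep]] is required to be e. [[morra spad] fep] : (e -> t) cannot yield e as functor, so [dax lorp] : ((e -> t) -> e).
[dax lorp] is required to be ((e -> t) -> e). dax : t cannot yield ((e -> t) -> e) as functor, so lorp : (t -> ((e -> t) -> e)).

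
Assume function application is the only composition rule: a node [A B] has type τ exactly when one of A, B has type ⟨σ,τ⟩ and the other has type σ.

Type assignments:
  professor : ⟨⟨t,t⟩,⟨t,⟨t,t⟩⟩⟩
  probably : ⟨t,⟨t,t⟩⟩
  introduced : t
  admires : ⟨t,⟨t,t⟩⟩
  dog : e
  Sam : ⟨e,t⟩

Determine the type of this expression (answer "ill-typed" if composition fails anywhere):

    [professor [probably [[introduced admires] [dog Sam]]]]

⟨t,⟨t,t⟩⟩

At [introduced admires], admires : ⟨t,⟨t,t⟩⟩ takes introduced : t, giving ⟨t,t⟩.
At [dog Sam], Sam : ⟨e,t⟩ takes dog : e, giving t.
At [[introduced admires] [dog Sam]], [introduced admires] : ⟨t,t⟩ takes [dog Sam] : t, giving t.
At [probably [[introduced admires] [dog Sam]]], probably : ⟨t,⟨t,t⟩⟩ takes [[introduced admires] [dog Sam]] : t, giving ⟨t,t⟩.
At [professor [probably [[introduced admires] [dog Sam]]]], professor : ⟨⟨t,t⟩,⟨t,⟨t,t⟩⟩⟩ takes [probably [[introduced admires] [dog Sam]]] : ⟨t,t⟩, giving ⟨t,⟨t,t⟩⟩.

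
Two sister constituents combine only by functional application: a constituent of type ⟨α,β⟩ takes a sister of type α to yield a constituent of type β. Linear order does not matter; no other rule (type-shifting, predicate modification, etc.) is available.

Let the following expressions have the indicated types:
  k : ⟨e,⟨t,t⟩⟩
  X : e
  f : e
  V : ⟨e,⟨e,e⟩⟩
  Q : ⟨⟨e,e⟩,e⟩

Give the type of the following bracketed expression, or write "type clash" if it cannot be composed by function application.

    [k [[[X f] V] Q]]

[X f]: e and e cannot combine by function application — type clash.

type clash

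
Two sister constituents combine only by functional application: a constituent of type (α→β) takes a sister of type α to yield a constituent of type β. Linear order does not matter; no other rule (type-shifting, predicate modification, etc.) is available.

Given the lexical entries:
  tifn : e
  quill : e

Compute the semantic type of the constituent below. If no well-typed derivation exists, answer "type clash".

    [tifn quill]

[tifn quill]: e and e cannot combine by function application — type clash.

type clash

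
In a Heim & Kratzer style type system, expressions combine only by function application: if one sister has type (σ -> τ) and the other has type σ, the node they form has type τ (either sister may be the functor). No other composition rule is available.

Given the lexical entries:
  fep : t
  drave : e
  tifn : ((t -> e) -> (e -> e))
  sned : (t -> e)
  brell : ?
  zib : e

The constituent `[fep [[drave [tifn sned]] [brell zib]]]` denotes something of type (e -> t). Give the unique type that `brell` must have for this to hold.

[fep [[drave [tifn sned]] [brell zib]]] must have type (e -> t). The sister fep has type t; that is not a function onto (e -> t), so [[drave [tifn sned]] [brell zib]] must be the functor, of type (t -> (e -> t)).
[[drave [tifn sned]] [brell zib]] must have type (t -> (e -> t)). The sister [drave [tifn sned]] has type e; that is not a function onto (t -> (e -> t)), so [brell zib] must be the functor, of type (e -> (t -> (e -> t))).
[brell zib] must have type (e -> (t -> (e -> t))). The sister zib has type e; that is not a function onto (e -> (t -> (e -> t))), so brell must be the functor, of type (e -> (e -> (t -> (e -> t)))).

(e -> (e -> (t -> (e -> t))))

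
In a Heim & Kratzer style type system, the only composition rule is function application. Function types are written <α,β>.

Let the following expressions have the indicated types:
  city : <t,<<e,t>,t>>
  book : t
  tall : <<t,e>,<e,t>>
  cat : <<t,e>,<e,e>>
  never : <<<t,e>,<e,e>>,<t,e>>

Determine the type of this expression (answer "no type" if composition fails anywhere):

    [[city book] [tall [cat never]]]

t

[city book]: <t,<<e,t>,t>> applied to t yields <<e,t>,t>.
[cat never]: <<<t,e>,<e,e>>,<t,e>> applied to <<t,e>,<e,e>> yields <t,e>.
[tall [cat never]]: <<t,e>,<e,t>> applied to <t,e> yields <e,t>.
[[city book] [tall [cat never]]]: <<e,t>,t> applied to <e,t> yields t.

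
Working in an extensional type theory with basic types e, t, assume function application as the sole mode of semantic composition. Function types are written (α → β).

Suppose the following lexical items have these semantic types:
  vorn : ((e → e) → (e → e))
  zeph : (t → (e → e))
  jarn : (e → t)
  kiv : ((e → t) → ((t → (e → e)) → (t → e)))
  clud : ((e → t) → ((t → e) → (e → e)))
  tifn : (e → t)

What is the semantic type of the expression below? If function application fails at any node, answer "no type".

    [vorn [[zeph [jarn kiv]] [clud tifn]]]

(e → e)

[jarn kiv] — kiv of type ((e → t) → ((t → (e → e)) → (t → e))) combines with jarn of type (e → t): type ((t → (e → e)) → (t → e)).
[zeph [jarn kiv]] — [jarn kiv] of type ((t → (e → e)) → (t → e)) combines with zeph of type (t → (e → e)): type (t → e).
[clud tifn] — clud of type ((e → t) → ((t → e) → (e → e))) combines with tifn of type (e → t): type ((t → e) → (e → e)).
[[zeph [jarn kiv]] [clud tifn]] — [clud tifn] of type ((t → e) → (e → e)) combines with [zeph [jarn kiv]] of type (t → e): type (e → e).
[vorn [[zeph [jarn kiv]] [clud tifn]]] — vorn of type ((e → e) → (e → e)) combines with [[zeph [jarn kiv]] [clud tifn]] of type (e → e): type (e → e).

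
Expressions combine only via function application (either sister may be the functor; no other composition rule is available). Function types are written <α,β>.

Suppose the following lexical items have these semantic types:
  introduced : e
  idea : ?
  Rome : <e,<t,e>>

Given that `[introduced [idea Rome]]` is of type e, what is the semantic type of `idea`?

[introduced [idea Rome]] is required to be e. introduced : e cannot yield e as functor, so [idea Rome] : <e,e>.
[idea Rome] is required to be <e,e>. Rome : <e,<t,e>> cannot yield <e,e> as functor, so idea : <<e,<t,e>>,<e,e>>.

<<e,<t,e>>,<e,e>>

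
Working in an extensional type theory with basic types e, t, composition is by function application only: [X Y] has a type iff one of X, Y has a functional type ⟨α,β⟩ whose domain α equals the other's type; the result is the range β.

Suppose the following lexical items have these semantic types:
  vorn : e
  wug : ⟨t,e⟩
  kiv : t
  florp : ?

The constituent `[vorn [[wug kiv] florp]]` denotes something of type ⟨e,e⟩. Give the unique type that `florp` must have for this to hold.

For [vorn [[wug kiv] florp]] to have type ⟨e,e⟩ with vorn of type e, [[wug kiv] florp] must be the function: [[wug kiv] florp] : ⟨e,⟨e,e⟩⟩.
For [[wug kiv] florp] to have type ⟨e,⟨e,e⟩⟩ with [wug kiv] of type e, florp must be the function: florp : ⟨e,⟨e,⟨e,e⟩⟩⟩.

⟨e,⟨e,⟨e,e⟩⟩⟩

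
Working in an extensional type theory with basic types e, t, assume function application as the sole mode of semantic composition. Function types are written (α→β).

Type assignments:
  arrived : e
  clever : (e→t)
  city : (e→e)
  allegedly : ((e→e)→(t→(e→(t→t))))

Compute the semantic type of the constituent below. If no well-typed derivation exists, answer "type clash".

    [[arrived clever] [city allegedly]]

(e→(t→t))

[arrived clever]: clever is (e→t), arrived is e; result t.
[city allegedly]: allegedly is ((e→e)→(t→(e→(t→t)))), city is (e→e); result (t→(e→(t→t))).
[[arrived clever] [city allegedly]]: [city allegedly] is (t→(e→(t→t))), [arrived clever] is t; result (e→(t→t)).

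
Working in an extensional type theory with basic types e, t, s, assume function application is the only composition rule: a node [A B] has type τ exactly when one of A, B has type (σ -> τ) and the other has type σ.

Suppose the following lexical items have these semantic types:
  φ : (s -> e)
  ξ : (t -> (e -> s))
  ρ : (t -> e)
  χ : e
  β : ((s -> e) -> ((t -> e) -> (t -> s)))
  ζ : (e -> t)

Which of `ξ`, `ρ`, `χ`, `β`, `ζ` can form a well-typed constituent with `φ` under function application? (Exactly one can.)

ξ : (t -> (e -> s)) — φ needs s; ξ needs t; neither fits.
ρ : (t -> e) — φ needs s; ρ needs t; neither fits.
χ : e — φ needs s; χ needs nothing (atomic); neither fits.
β — combines: β : ((s -> e) -> ((t -> e) -> (t -> s))) takes φ : (s -> e) as argument, giving ((t -> e) -> (t -> s)).
ζ : (e -> t) — φ needs s; ζ needs e; neither fits.

β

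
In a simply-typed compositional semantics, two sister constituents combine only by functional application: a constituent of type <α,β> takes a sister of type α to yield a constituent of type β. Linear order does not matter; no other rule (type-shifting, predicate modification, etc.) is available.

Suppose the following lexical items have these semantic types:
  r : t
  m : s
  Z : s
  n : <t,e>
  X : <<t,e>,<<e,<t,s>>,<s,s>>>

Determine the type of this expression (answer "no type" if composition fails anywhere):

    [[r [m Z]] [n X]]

At [m Z]: neither s nor s can take the other as argument; the node is ill-typed.

no type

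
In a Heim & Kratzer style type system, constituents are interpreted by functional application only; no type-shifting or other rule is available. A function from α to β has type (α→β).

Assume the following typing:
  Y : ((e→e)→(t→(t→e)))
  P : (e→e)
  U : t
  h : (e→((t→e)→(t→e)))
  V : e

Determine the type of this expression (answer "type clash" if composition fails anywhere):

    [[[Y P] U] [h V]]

[Y P] — Y of type ((e→e)→(t→(t→e))) combines with P of type (e→e): type (t→(t→e)).
[[Y P] U] — [Y P] of type (t→(t→e)) combines with U of type t: type (t→e).
[h V] — h of type (e→((t→e)→(t→e))) combines with V of type e: type ((t→e)→(t→e)).
[[[Y P] U] [h V]] — [h V] of type ((t→e)→(t→e)) combines with [[Y P] U] of type (t→e): type (t→e).

(t→e)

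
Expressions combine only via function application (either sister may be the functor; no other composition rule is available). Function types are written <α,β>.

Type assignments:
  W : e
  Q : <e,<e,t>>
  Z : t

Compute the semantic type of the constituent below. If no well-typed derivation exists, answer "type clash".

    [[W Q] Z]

At [W Q], Q : <e,<e,t>> takes W : e, giving <e,t>.
[[W Q] Z]: <e,t> with t — neither is a function whose domain matches the other; composition fails here.

type clash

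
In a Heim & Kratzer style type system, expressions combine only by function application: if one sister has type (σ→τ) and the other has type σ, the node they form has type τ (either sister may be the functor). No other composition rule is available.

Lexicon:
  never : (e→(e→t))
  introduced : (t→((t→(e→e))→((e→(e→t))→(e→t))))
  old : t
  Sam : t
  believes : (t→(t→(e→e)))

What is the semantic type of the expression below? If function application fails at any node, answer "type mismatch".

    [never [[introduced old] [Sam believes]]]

(e→t)

At [introduced old], introduced : (t→((t→(e→e))→((e→(e→t))→(e→t)))) takes old : t, giving ((t→(e→e))→((e→(e→t))→(e→t))).
At [Sam believes], believes : (t→(t→(e→e))) takes Sam : t, giving (t→(e→e)).
At [[introduced old] [Sam believes]], [introduced old] : ((t→(e→e))→((e→(e→t))→(e→t))) takes [Sam believes] : (t→(e→e)), giving ((e→(e→t))→(e→t)).
At [never [[introduced old] [Sam believes]]], [[introduced old] [Sam believes]] : ((e→(e→t))→(e→t)) takes never : (e→(e→t)), giving (e→t).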